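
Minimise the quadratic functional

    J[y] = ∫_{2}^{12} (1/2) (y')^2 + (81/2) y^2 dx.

The Lagrangian is L = (1/2) (y')^2 + (81/2) y^2.
Compute ∂L/∂y = 81y, ∂L/∂y' = y'.
The Euler-Lagrange equation d/dx(∂L/∂y') − ∂L/∂y = 0 reduces to
    y'' − 81 y = 0.
Its general solution is
    y(x) = A e^(9x) + B e^(−9x),
with A, B fixed by the endpoint conditions.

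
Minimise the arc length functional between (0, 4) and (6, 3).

Arc-length functional: J[y] = ∫ sqrt(1 + (y')^2) dx.
Lagrangian L = sqrt(1 + (y')^2) has no explicit y dependence, so ∂L/∂y = 0 and the Euler-Lagrange equation gives
    d/dx( y' / sqrt(1 + (y')^2) ) = 0  ⇒  y' / sqrt(1 + (y')^2) = const.
Hence y' is constant, so y(x) is affine.
Fitting the endpoints (0, 4) and (6, 3):
    slope m = (3 − 4) / (6 − 0) = -1/6,
    intercept c = 4 − m·0 = 4.
Extremal: y(x) = (-1/6) x + 4.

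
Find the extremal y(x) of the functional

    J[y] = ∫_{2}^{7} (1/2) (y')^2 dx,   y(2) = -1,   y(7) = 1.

The Lagrangian is L = (1/2) (y')^2.
Compute ∂L/∂y = 0, ∂L/∂y' = y'.
The Euler-Lagrange equation d/dx(∂L/∂y') − ∂L/∂y = 0 reduces to
    y'' = 0.
Its general solution is
    y(x) = A x + B,
with A, B fixed by the endpoint conditions.
Applying the endpoint conditions y(2) = -1 and y(7) = 1: solve A·2 + B = -1 and A·7 + B = 1. Subtracting gives A(7 − 2) = 1 − -1, so A = 2/5, and B = -1 − A·2 = -9/5. Therefore
    y(x) = (2/5) x - 9/5.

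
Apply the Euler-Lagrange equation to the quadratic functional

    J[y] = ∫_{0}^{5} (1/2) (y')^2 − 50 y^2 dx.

The Lagrangian is L = (1/2) (y')^2 − 50 y^2.
Compute ∂L/∂y = -100y, ∂L/∂y' = y'.
The Euler-Lagrange equation d/dx(∂L/∂y') − ∂L/∂y = 0 reduces to
    y'' + 100 y = 0.
Its general solution is
    y(x) = A sin(10x) + B cos(10x),
with A, B fixed by the endpoint conditions.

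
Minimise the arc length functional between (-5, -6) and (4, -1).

Arc-length functional: J[y] = ∫ sqrt(1 + (y')^2) dx.
Lagrangian L = sqrt(1 + (y')^2) has no explicit y dependence, so ∂L/∂y = 0 and the Euler-Lagrange equation gives
    d/dx( y' / sqrt(1 + (y')^2) ) = 0  ⇒  y' / sqrt(1 + (y')^2) = const.
Hence y' is constant, so y(x) is affine.
Fitting the endpoints (-5, -6) and (4, -1):
    slope m = ((-1) − (-6)) / (4 − (-5)) = 5/9,
    intercept c = (-6) − m·(-5) = -29/9.
Extremal: y(x) = (5/9) x - 29/9.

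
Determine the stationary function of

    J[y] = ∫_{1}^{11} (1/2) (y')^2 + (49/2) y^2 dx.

The Lagrangian is L = (1/2) (y')^2 + (49/2) y^2.
Compute ∂L/∂y = 49y, ∂L/∂y' = y'.
The Euler-Lagrange equation d/dx(∂L/∂y') − ∂L/∂y = 0 reduces to
    y'' − 49 y = 0.
Its general solution is
    y(x) = A e^(7x) + B e^(−7x),
with A, B fixed by the endpoint conditions.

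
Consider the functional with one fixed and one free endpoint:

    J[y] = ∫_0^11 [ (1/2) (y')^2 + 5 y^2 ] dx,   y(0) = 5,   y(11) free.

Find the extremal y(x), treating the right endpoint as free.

The Lagrangian L = (1/2) (y')^2 + 5 y^2 gives
    ∂L/∂y = 10 y,   ∂L/∂y' = y'.
Euler-Lagrange: y'' − 10 y = 0.
With k = sqrt(10), the general solution is
    y(x) = A cosh(sqrt(10) x) + B sinh(sqrt(10) x).
Fixed left endpoint y(0) = 5 ⇒ A = 5.
The right endpoint x = 11 is free, so the natural (transversality) condition is ∂L/∂y' |_{x=11} = 0, i.e. y'(11) = 0.
Compute y'(x) = A k sinh(k x) + B k cosh(k x), so
    y'(11) = A k sinh(k·11) + B k cosh(k·11) = 0
    ⇒ B = −A tanh(k·11) = − 5 tanh(sqrt(10)·11).
Therefore the extremal is
    y(x) = 5 cosh(sqrt(10) x) − 5 tanh(sqrt(10)·11) sinh(sqrt(10) x).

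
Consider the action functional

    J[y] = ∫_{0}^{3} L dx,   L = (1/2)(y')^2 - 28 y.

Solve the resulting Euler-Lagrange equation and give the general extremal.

The Lagrangian is L = (1/2)(y')^2 - 28 y.
∂L/∂y = -28.
∂L/∂y' = y'.
The Euler-Lagrange equation d/dx(∂L/∂y') − ∂L/∂y = 0 becomes:
    y'' + 28 = 0
General solution: y(x) = -14 x^2 + A x + B, where A and B are arbitrary constants fixed by the endpoint conditions.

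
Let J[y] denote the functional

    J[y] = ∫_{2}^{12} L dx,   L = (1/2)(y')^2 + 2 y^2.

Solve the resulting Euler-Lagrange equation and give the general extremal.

The Lagrangian is L = (1/2)(y')^2 + 2 y^2.
∂L/∂y = 4y.
∂L/∂y' = y'.
The Euler-Lagrange equation d/dx(∂L/∂y') − ∂L/∂y = 0 becomes:
    y'' - 4 y = 0
General solution: y(x) = A e^(2x) + B e^(-2x), where A and B are arbitrary constants fixed by the endpoint conditions.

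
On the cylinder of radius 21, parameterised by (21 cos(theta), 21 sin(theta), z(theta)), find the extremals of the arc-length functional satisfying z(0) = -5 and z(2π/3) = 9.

Parameterise the cylinder of radius R = 21 as
    r(θ) = (21 cos θ, 21 sin θ, z(θ)).
The arc-length element is
    ds = sqrt(441 + (dz/dθ)^2) dθ,
so the Lagrangian is L = sqrt(441 + z'^2).
L depends on z' only, not on z or θ, so ∂L/∂z = 0 and
    ∂L/∂z' = z' / sqrt(441 + z'^2).
The Euler-Lagrange equation gives
    d/dθ( z' / sqrt(441 + z'^2) ) = 0,
so z' is constant. Integrating once:
    z(θ) = a θ + b,
a helix on the cylinder (a straight line when the cylinder is unrolled). The constants a, b are determined by the endpoint conditions.
With endpoint conditions z(0) = -5 and z(2π/3) = 9: from z(0) = b we get b = -5, and a·2π/3 + -5 = 9 gives a = 21/π, so
    z(θ) = (21/π) θ − 5.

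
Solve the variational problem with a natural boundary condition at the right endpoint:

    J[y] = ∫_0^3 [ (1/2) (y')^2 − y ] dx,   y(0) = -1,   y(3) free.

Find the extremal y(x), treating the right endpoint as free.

The Lagrangian L = (1/2) (y')^2 − y gives
    ∂L/∂y = −1,   ∂L/∂y' = y'.
Euler-Lagrange: d/dx(y') − (−1) = 0, i.e. y'' + 1 = 0, so
    y(x) = −(1/2) x^2 + C1 x + C2.
Fixed left endpoint y(0) = -1 ⇒ C2 = -1.
The right endpoint x = 3 is free, so the natural (transversality) condition is ∂L/∂y' |_{x=3} = 0, i.e. y'(3) = 0.
Compute y'(x) = −1 x + C1, so y'(3) = −3 + C1 = 0 ⇒ C1 = 3.
Therefore the extremal is
    y(x) = −x^2/2 + 3 x − 1.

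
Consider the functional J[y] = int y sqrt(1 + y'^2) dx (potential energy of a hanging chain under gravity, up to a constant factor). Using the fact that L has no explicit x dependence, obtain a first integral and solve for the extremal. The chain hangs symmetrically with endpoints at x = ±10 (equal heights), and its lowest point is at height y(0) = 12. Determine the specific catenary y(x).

The Lagrangian L(y, y') = y sqrt(1 + y'^2) has no explicit x dependence, so the Beltrami identity applies:
    L − y' ∂L/∂y' = C.
Compute ∂L/∂y' = y · y' / sqrt(1 + y'^2). Then
    L − y' ∂L/∂y'
    = y sqrt(1 + y'^2) − y · y'^2 / sqrt(1 + y'^2)
    = y (1 + y'^2 − y'^2) / sqrt(1 + y'^2)
    = y / sqrt(1 + y'^2) = C.
Squaring gives y^2 = C^2 (1 + y'^2), i.e.
    y'^2 = y^2 / C^2 − 1.
Separating variables,
    dy / sqrt(y^2 − C^2) = dx / C,
and integrating gives arccosh(y / C) = (x − a)/C, so
    y(x) = C cosh((x − a)/C),
the catenary. The constants C and a are fixed by the two endpoint conditions (and, for the hanging-chain problem, the length constraint selects C).
Now fit the given data. The endpoints x = ±10 are symmetric at equal height, so the catenary is even about its minimum: a = 0 and y(x) = C cosh(x/C). The lowest point is y(0) = C cosh(0) = C, and we are told y(0) = 12, so C = 12. Therefore
    y(x) = 12 cosh(x/12),
and at the endpoints
    y(±10) = 12 cosh(10/12).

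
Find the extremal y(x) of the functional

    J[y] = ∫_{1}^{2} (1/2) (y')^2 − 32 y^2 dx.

The Lagrangian is L = (1/2) (y')^2 − 32 y^2.
Compute ∂L/∂y = -64y, ∂L/∂y' = y'.
The Euler-Lagrange equation d/dx(∂L/∂y') − ∂L/∂y = 0 reduces to
    y'' + 64 y = 0.
Its general solution is
    y(x) = A sin(8x) + B cos(8x),
with A, B fixed by the endpoint conditions.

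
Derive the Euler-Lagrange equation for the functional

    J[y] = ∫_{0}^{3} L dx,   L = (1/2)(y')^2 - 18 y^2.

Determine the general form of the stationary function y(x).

The Lagrangian is L = (1/2)(y')^2 - 18 y^2.
∂L/∂y = -36y.
∂L/∂y' = y'.
The Euler-Lagrange equation d/dx(∂L/∂y') − ∂L/∂y = 0 becomes:
    y'' + 36 y = 0
General solution: y(x) = A sin(6x) + B cos(6x), where A and B are arbitrary constants fixed by the endpoint conditions.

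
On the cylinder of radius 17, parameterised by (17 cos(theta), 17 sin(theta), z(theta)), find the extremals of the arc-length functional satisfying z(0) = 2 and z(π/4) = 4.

Parameterise the cylinder of radius R = 17 as
    r(θ) = (17 cos θ, 17 sin θ, z(θ)).
The arc-length element is
    ds = sqrt(289 + (dz/dθ)^2) dθ,
so the Lagrangian is L = sqrt(289 + z'^2).
L depends on z' only, not on z or θ, so ∂L/∂z = 0 and
    ∂L/∂z' = z' / sqrt(289 + z'^2).
The Euler-Lagrange equation gives
    d/dθ( z' / sqrt(289 + z'^2) ) = 0,
so z' is constant. Integrating once:
    z(θ) = a θ + b,
a helix on the cylinder (a straight line when the cylinder is unrolled). The constants a, b are determined by the endpoint conditions.
With endpoint conditions z(0) = 2 and z(π/4) = 4: from z(0) = b we get b = 2, and a·π/4 + 2 = 4 gives a = 8/π, so
    z(θ) = (8/π) θ + 2.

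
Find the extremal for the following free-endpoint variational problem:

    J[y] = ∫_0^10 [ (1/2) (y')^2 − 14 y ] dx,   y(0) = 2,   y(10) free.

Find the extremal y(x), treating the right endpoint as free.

The Lagrangian L = (1/2) (y')^2 − 14 y gives
    ∂L/∂y = −14,   ∂L/∂y' = y'.
Euler-Lagrange: d/dx(y') − (−14) = 0, i.e. y'' + 14 = 0, so
    y(x) = −(14/2) x^2 + C1 x + C2.
Fixed left endpoint y(0) = 2 ⇒ C2 = 2.
The right endpoint x = 10 is free, so the natural (transversality) condition is ∂L/∂y' |_{x=10} = 0, i.e. y'(10) = 0.
Compute y'(x) = −14 x + C1, so y'(10) = −140 + C1 = 0 ⇒ C1 = 140.
Therefore the extremal is
    y(x) = −7 x^2 + 140 x + 2.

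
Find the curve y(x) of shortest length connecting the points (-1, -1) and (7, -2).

Arc-length functional: J[y] = ∫ sqrt(1 + (y')^2) dx.
Lagrangian L = sqrt(1 + (y')^2) has no explicit y dependence, so ∂L/∂y = 0 and the Euler-Lagrange equation gives
    d/dx( y' / sqrt(1 + (y')^2) ) = 0  ⇒  y' / sqrt(1 + (y')^2) = const.
Hence y' is constant, so y(x) is affine.
Fitting the endpoints (-1, -1) and (7, -2):
    slope m = ((-2) − (-1)) / (7 − (-1)) = -1/8,
    intercept c = (-1) − m·(-1) = -9/8.
Extremal: y(x) = (-1/8) x - 9/8.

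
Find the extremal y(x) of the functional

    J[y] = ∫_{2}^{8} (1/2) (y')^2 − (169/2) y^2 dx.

The Lagrangian is L = (1/2) (y')^2 − (169/2) y^2.
Compute ∂L/∂y = -169y, ∂L/∂y' = y'.
The Euler-Lagrange equation d/dx(∂L/∂y') − ∂L/∂y = 0 reduces to
    y'' + 169 y = 0.
Its general solution is
    y(x) = A sin(13x) + B cos(13x),
with A, B fixed by the endpoint conditions.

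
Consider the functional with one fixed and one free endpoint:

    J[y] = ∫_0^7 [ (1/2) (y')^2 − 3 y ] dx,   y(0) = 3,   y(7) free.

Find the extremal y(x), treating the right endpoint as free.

The Lagrangian L = (1/2) (y')^2 − 3 y gives
    ∂L/∂y = −3,   ∂L/∂y' = y'.
Euler-Lagrange: d/dx(y') − (−3) = 0, i.e. y'' + 3 = 0, so
    y(x) = −(3/2) x^2 + C1 x + C2.
Fixed left endpoint y(0) = 3 ⇒ C2 = 3.
The right endpoint x = 7 is free, so the natural (transversality) condition is ∂L/∂y' |_{x=7} = 0, i.e. y'(7) = 0.
Compute y'(x) = −3 x + C1, so y'(7) = −21 + C1 = 0 ⇒ C1 = 21.
Therefore the extremal is
    y(x) = −(3/2) x^2 + 21 x + 3.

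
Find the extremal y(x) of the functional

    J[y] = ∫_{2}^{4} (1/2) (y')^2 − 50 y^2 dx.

The Lagrangian is L = (1/2) (y')^2 − 50 y^2.
Compute ∂L/∂y = -100y, ∂L/∂y' = y'.
The Euler-Lagrange equation d/dx(∂L/∂y') − ∂L/∂y = 0 reduces to
    y'' + 100 y = 0.
Its general solution is
    y(x) = A sin(10x) + B cos(10x),
with A, B fixed by the endpoint conditions.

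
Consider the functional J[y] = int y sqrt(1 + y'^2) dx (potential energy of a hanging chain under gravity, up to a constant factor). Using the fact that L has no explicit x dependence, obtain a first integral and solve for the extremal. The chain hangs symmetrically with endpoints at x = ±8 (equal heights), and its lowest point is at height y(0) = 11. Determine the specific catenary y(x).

The Lagrangian L(y, y') = y sqrt(1 + y'^2) has no explicit x dependence, so the Beltrami identity applies:
    L − y' ∂L/∂y' = C.
Compute ∂L/∂y' = y · y' / sqrt(1 + y'^2). Then
    L − y' ∂L/∂y'
    = y sqrt(1 + y'^2) − y · y'^2 / sqrt(1 + y'^2)
    = y (1 + y'^2 − y'^2) / sqrt(1 + y'^2)
    = y / sqrt(1 + y'^2) = C.
Squaring gives y^2 = C^2 (1 + y'^2), i.e.
    y'^2 = y^2 / C^2 − 1.
Separating variables,
    dy / sqrt(y^2 − C^2) = dx / C,
and integrating gives arccosh(y / C) = (x − a)/C, so
    y(x) = C cosh((x − a)/C),
the catenary. The constants C and a are fixed by the two endpoint conditions (and, for the hanging-chain problem, the length constraint selects C).
Now fit the given data. The endpoints x = ±8 are symmetric at equal height, so the catenary is even about its minimum: a = 0 and y(x) = C cosh(x/C). The lowest point is y(0) = C cosh(0) = C, and we are told y(0) = 11, so C = 11. Therefore
    y(x) = 11 cosh(x/11),
and at the endpoints
    y(±8) = 11 cosh(8/11).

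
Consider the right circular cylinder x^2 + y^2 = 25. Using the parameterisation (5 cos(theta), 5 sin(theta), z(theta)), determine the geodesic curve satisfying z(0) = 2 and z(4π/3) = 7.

Parameterise the cylinder of radius R = 5 as
    r(θ) = (5 cos θ, 5 sin θ, z(θ)).
The arc-length element is
    ds = sqrt(25 + (dz/dθ)^2) dθ,
so the Lagrangian is L = sqrt(25 + z'^2).
L depends on z' only, not on z or θ, so ∂L/∂z = 0 and
    ∂L/∂z' = z' / sqrt(25 + z'^2).
The Euler-Lagrange equation gives
    d/dθ( z' / sqrt(25 + z'^2) ) = 0,
so z' is constant. Integrating once:
    z(θ) = a θ + b,
a helix on the cylinder (a straight line when the cylinder is unrolled). The constants a, b are determined by the endpoint conditions.
With endpoint conditions z(0) = 2 and z(4π/3) = 7: from z(0) = b we get b = 2, and a·4π/3 + 2 = 7 gives a = 15/(4π), so
    z(θ) = (15/(4π)) θ + 2.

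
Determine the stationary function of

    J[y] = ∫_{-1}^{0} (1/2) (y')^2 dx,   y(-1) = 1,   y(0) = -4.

The Lagrangian is L = (1/2) (y')^2.
Compute ∂L/∂y = 0, ∂L/∂y' = y'.
The Euler-Lagrange equation d/dx(∂L/∂y') − ∂L/∂y = 0 reduces to
    y'' = 0.
Its general solution is
    y(x) = A x + B,
with A, B fixed by the endpoint conditions.
Applying the endpoint conditions y(-1) = 1 and y(0) = -4: solve A·-1 + B = 1 and A·0 + B = -4. Subtracting gives A(0 − -1) = -4 − 1, so A = -5, and B = 1 − A·-1 = -4. Therefore
    y(x) = -5 x - 4.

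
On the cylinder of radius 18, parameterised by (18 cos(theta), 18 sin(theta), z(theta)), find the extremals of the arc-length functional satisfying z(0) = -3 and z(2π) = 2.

Parameterise the cylinder of radius R = 18 as
    r(θ) = (18 cos θ, 18 sin θ, z(θ)).
The arc-length element is
    ds = sqrt(324 + (dz/dθ)^2) dθ,
so the Lagrangian is L = sqrt(324 + z'^2).
L depends on z' only, not on z or θ, so ∂L/∂z = 0 and
    ∂L/∂z' = z' / sqrt(324 + z'^2).
The Euler-Lagrange equation gives
    d/dθ( z' / sqrt(324 + z'^2) ) = 0,
so z' is constant. Integrating once:
    z(θ) = a θ + b,
a helix on the cylinder (a straight line when the cylinder is unrolled). The constants a, b are determined by the endpoint conditions.
With endpoint conditions z(0) = -3 and z(2π) = 2: from z(0) = b we get b = -3, and a·2π + -3 = 2 gives a = 5/(2π), so
    z(θ) = (5/(2π)) θ − 3.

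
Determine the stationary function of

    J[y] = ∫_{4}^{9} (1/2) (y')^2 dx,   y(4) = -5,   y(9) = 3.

The Lagrangian is L = (1/2) (y')^2.
Compute ∂L/∂y = 0, ∂L/∂y' = y'.
The Euler-Lagrange equation d/dx(∂L/∂y') − ∂L/∂y = 0 reduces to
    y'' = 0.
Its general solution is
    y(x) = A x + B,
with A, B fixed by the endpoint conditions.
Applying the endpoint conditions y(4) = -5 and y(9) = 3: solve A·4 + B = -5 and A·9 + B = 3. Subtracting gives A(9 − 4) = 3 − -5, so A = 8/5, and B = -5 − A·4 = -57/5. Therefore
    y(x) = (8/5) x - 57/5.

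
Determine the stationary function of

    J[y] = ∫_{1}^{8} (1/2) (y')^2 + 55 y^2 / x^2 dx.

The Lagrangian is L = (1/2) (y')^2 + 55 y^2 / x^2.
Compute ∂L/∂y = 110y/x^2, ∂L/∂y' = y'.
The Euler-Lagrange equation d/dx(∂L/∂y') − ∂L/∂y = 0 reduces to
    y'' − 110/x^2 · y = 0  (x > 0).
Its general solution is
    y(x) = A x^11 + B x^(-10),
with A, B fixed by the endpoint conditions.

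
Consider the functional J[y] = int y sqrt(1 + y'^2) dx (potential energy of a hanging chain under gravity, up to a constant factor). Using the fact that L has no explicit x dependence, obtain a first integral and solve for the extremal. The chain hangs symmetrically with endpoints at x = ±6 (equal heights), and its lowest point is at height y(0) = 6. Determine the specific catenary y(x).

The Lagrangian L(y, y') = y sqrt(1 + y'^2) has no explicit x dependence, so the Beltrami identity applies:
    L − y' ∂L/∂y' = C.
Compute ∂L/∂y' = y · y' / sqrt(1 + y'^2). Then
    L − y' ∂L/∂y'
    = y sqrt(1 + y'^2) − y · y'^2 / sqrt(1 + y'^2)
    = y (1 + y'^2 − y'^2) / sqrt(1 + y'^2)
    = y / sqrt(1 + y'^2) = C.
Squaring gives y^2 = C^2 (1 + y'^2), i.e.
    y'^2 = y^2 / C^2 − 1.
Separating variables,
    dy / sqrt(y^2 − C^2) = dx / C,
and integrating gives arccosh(y / C) = (x − a)/C, so
    y(x) = C cosh((x − a)/C),
the catenary. The constants C and a are fixed by the two endpoint conditions (and, for the hanging-chain problem, the length constraint selects C).
Now fit the given data. The endpoints x = ±6 are symmetric at equal height, so the catenary is even about its minimum: a = 0 and y(x) = C cosh(x/C). The lowest point is y(0) = C cosh(0) = C, and we are told y(0) = 6, so C = 6. Therefore
    y(x) = 6 cosh(x/6),
and at the endpoints
    y(±6) = 6 cosh(6/6).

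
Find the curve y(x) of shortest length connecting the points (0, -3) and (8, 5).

Arc-length functional: J[y] = ∫ sqrt(1 + (y')^2) dx.
Lagrangian L = sqrt(1 + (y')^2) has no explicit y dependence, so ∂L/∂y = 0 and the Euler-Lagrange equation gives
    d/dx( y' / sqrt(1 + (y')^2) ) = 0  ⇒  y' / sqrt(1 + (y')^2) = const.
Hence y' is constant, so y(x) is affine.
Fitting the endpoints (0, -3) and (8, 5):
    slope m = (5 − (-3)) / (8 − 0) = 1,
    intercept c = (-3) − m·0 = -3.
Extremal: y(x) = x - 3.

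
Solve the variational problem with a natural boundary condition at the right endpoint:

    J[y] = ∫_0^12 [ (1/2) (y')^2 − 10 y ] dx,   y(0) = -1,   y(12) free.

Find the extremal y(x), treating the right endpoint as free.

The Lagrangian L = (1/2) (y')^2 − 10 y gives
    ∂L/∂y = −10,   ∂L/∂y' = y'.
Euler-Lagrange: d/dx(y') − (−10) = 0, i.e. y'' + 10 = 0, so
    y(x) = −(10/2) x^2 + C1 x + C2.
Fixed left endpoint y(0) = -1 ⇒ C2 = -1.
The right endpoint x = 12 is free, so the natural (transversality) condition is ∂L/∂y' |_{x=12} = 0, i.e. y'(12) = 0.
Compute y'(x) = −10 x + C1, so y'(12) = −120 + C1 = 0 ⇒ C1 = 120.
Therefore the extremal is
    y(x) = −5 x^2 + 120 x − 1.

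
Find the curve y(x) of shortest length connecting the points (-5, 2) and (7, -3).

Arc-length functional: J[y] = ∫ sqrt(1 + (y')^2) dx.
Lagrangian L = sqrt(1 + (y')^2) has no explicit y dependence, so ∂L/∂y = 0 and the Euler-Lagrange equation gives
    d/dx( y' / sqrt(1 + (y')^2) ) = 0  ⇒  y' / sqrt(1 + (y')^2) = const.
Hence y' is constant, so y(x) is affine.
Fitting the endpoints (-5, 2) and (7, -3):
    slope m = ((-3) − 2) / (7 − (-5)) = -5/12,
    intercept c = 2 − m·(-5) = -1/12.
Extremal: y(x) = (-5/12) x - 1/12.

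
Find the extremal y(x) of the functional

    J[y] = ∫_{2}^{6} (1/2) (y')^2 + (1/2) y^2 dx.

The Lagrangian is L = (1/2) (y')^2 + (1/2) y^2.
Compute ∂L/∂y = y, ∂L/∂y' = y'.
The Euler-Lagrange equation d/dx(∂L/∂y') − ∂L/∂y = 0 reduces to
    y'' − y = 0.
Its general solution is
    y(x) = A e^x + B e^(−x),
with A, B fixed by the endpoint conditions.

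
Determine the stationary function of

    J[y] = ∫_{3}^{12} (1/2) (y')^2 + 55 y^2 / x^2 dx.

The Lagrangian is L = (1/2) (y')^2 + 55 y^2 / x^2.
Compute ∂L/∂y = 110y/x^2, ∂L/∂y' = y'.
The Euler-Lagrange equation d/dx(∂L/∂y') − ∂L/∂y = 0 reduces to
    y'' − 110/x^2 · y = 0  (x > 0).
Its general solution is
    y(x) = A x^11 + B x^(-10),
with A, B fixed by the endpoint conditions.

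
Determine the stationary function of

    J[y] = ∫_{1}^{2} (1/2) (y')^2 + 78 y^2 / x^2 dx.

The Lagrangian is L = (1/2) (y')^2 + 78 y^2 / x^2.
Compute ∂L/∂y = 156y/x^2, ∂L/∂y' = y'.
The Euler-Lagrange equation d/dx(∂L/∂y') − ∂L/∂y = 0 reduces to
    y'' − 156/x^2 · y = 0  (x > 0).
Its general solution is
    y(x) = A x^13 + B x^(-12),
with A, B fixed by the endpoint conditions.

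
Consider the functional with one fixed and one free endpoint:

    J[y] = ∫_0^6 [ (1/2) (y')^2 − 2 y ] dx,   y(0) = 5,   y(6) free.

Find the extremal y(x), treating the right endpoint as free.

The Lagrangian L = (1/2) (y')^2 − 2 y gives
    ∂L/∂y = −2,   ∂L/∂y' = y'.
Euler-Lagrange: d/dx(y') − (−2) = 0, i.e. y'' + 2 = 0, so
    y(x) = −(2/2) x^2 + C1 x + C2.
Fixed left endpoint y(0) = 5 ⇒ C2 = 5.
The right endpoint x = 6 is free, so the natural (transversality) condition is ∂L/∂y' |_{x=6} = 0, i.e. y'(6) = 0.
Compute y'(x) = −2 x + C1, so y'(6) = −12 + C1 = 0 ⇒ C1 = 12.
Therefore the extremal is
    y(x) = −x^2 + 12 x + 5.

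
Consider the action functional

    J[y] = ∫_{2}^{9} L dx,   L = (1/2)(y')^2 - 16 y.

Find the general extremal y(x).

The Lagrangian is L = (1/2)(y')^2 - 16 y.
∂L/∂y = -16.
∂L/∂y' = y'.
The Euler-Lagrange equation d/dx(∂L/∂y') − ∂L/∂y = 0 becomes:
    y'' + 16 = 0
General solution: y(x) = -8 x^2 + A x + B, where A and B are arbitrary constants fixed by the endpoint conditions.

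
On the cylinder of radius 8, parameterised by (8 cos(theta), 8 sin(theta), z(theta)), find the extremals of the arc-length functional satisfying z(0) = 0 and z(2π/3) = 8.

Parameterise the cylinder of radius R = 8 as
    r(θ) = (8 cos θ, 8 sin θ, z(θ)).
The arc-length element is
    ds = sqrt(64 + (dz/dθ)^2) dθ,
so the Lagrangian is L = sqrt(64 + z'^2).
L depends on z' only, not on z or θ, so ∂L/∂z = 0 and
    ∂L/∂z' = z' / sqrt(64 + z'^2).
The Euler-Lagrange equation gives
    d/dθ( z' / sqrt(64 + z'^2) ) = 0,
so z' is constant. Integrating once:
    z(θ) = a θ + b,
a helix on the cylinder (a straight line when the cylinder is unrolled). The constants a, b are determined by the endpoint conditions.
With endpoint conditions z(0) = 0 and z(2π/3) = 8: from z(0) = b we get b = 0, and a·2π/3 + 0 = 8 gives a = 12/π, so
    z(θ) = (12/π) θ.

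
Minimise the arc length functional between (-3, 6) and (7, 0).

Arc-length functional: J[y] = ∫ sqrt(1 + (y')^2) dx.
Lagrangian L = sqrt(1 + (y')^2) has no explicit y dependence, so ∂L/∂y = 0 and the Euler-Lagrange equation gives
    d/dx( y' / sqrt(1 + (y')^2) ) = 0  ⇒  y' / sqrt(1 + (y')^2) = const.
Hence y' is constant, so y(x) is affine.
Fitting the endpoints (-3, 6) and (7, 0):
    slope m = (0 − 6) / (7 − (-3)) = -3/5,
    intercept c = 6 − m·(-3) = 21/5.
Extremal: y(x) = (-3/5) x + 21/5.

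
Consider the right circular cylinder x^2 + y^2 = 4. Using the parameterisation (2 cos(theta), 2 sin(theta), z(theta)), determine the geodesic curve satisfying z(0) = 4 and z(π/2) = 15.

Parameterise the cylinder of radius R = 2 as
    r(θ) = (2 cos θ, 2 sin θ, z(θ)).
The arc-length element is
    ds = sqrt(4 + (dz/dθ)^2) dθ,
so the Lagrangian is L = sqrt(4 + z'^2).
L depends on z' only, not on z or θ, so ∂L/∂z = 0 and
    ∂L/∂z' = z' / sqrt(4 + z'^2).
The Euler-Lagrange equation gives
    d/dθ( z' / sqrt(4 + z'^2) ) = 0,
so z' is constant. Integrating once:
    z(θ) = a θ + b,
a helix on the cylinder (a straight line when the cylinder is unrolled). The constants a, b are determined by the endpoint conditions.
With endpoint conditions z(0) = 4 and z(π/2) = 15: from z(0) = b we get b = 4, and a·π/2 + 4 = 15 gives a = 22/π, so
    z(θ) = (22/π) θ + 4.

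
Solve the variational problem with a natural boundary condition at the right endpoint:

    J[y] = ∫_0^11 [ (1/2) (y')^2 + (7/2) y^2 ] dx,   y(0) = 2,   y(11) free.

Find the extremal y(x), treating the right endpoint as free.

The Lagrangian L = (1/2) (y')^2 + (7/2) y^2 gives
    ∂L/∂y = 7 y,   ∂L/∂y' = y'.
Euler-Lagrange: y'' − 7 y = 0.
With k = sqrt(7), the general solution is
    y(x) = A cosh(sqrt(7) x) + B sinh(sqrt(7) x).
Fixed left endpoint y(0) = 2 ⇒ A = 2.
The right endpoint x = 11 is free, so the natural (transversality) condition is ∂L/∂y' |_{x=11} = 0, i.e. y'(11) = 0.
Compute y'(x) = A k sinh(k x) + B k cosh(k x), so
    y'(11) = A k sinh(k·11) + B k cosh(k·11) = 0
    ⇒ B = −A tanh(k·11) = − 2 tanh(sqrt(7)·11).
Therefore the extremal is
    y(x) = 2 cosh(sqrt(7) x) − 2 tanh(sqrt(7)·11) sinh(sqrt(7) x).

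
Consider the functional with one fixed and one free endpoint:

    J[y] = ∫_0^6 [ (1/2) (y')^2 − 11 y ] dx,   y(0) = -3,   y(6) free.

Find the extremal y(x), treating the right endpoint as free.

The Lagrangian L = (1/2) (y')^2 − 11 y gives
    ∂L/∂y = −11,   ∂L/∂y' = y'.
Euler-Lagrange: d/dx(y') − (−11) = 0, i.e. y'' + 11 = 0, so
    y(x) = −(11/2) x^2 + C1 x + C2.
Fixed left endpoint y(0) = -3 ⇒ C2 = -3.
The right endpoint x = 6 is free, so the natural (transversality) condition is ∂L/∂y' |_{x=6} = 0, i.e. y'(6) = 0.
Compute y'(x) = −11 x + C1, so y'(6) = −66 + C1 = 0 ⇒ C1 = 66.
Therefore the extremal is
    y(x) = −(11/2) x^2 + 66 x − 3.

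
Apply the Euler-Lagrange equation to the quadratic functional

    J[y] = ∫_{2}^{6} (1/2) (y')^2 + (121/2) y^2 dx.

The Lagrangian is L = (1/2) (y')^2 + (121/2) y^2.
Compute ∂L/∂y = 121y, ∂L/∂y' = y'.
The Euler-Lagrange equation d/dx(∂L/∂y') − ∂L/∂y = 0 reduces to
    y'' − 121 y = 0.
Its general solution is
    y(x) = A e^(11x) + B e^(−11x),
with A, B fixed by the endpoint conditions.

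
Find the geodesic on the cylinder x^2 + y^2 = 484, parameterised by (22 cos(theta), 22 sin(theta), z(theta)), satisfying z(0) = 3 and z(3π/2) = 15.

Parameterise the cylinder of radius R = 22 as
    r(θ) = (22 cos θ, 22 sin θ, z(θ)).
The arc-length element is
    ds = sqrt(484 + (dz/dθ)^2) dθ,
so the Lagrangian is L = sqrt(484 + z'^2).
L depends on z' only, not on z or θ, so ∂L/∂z = 0 and
    ∂L/∂z' = z' / sqrt(484 + z'^2).
The Euler-Lagrange equation gives
    d/dθ( z' / sqrt(484 + z'^2) ) = 0,
so z' is constant. Integrating once:
    z(θ) = a θ + b,
a helix on the cylinder (a straight line when the cylinder is unrolled). The constants a, b are determined by the endpoint conditions.
With endpoint conditions z(0) = 3 and z(3π/2) = 15: from z(0) = b we get b = 3, and a·3π/2 + 3 = 15 gives a = 8/π, so
    z(θ) = (8/π) θ + 3.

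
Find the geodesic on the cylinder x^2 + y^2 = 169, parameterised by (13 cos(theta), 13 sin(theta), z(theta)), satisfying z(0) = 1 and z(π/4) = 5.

Parameterise the cylinder of radius R = 13 as
    r(θ) = (13 cos θ, 13 sin θ, z(θ)).
The arc-length element is
    ds = sqrt(169 + (dz/dθ)^2) dθ,
so the Lagrangian is L = sqrt(169 + z'^2).
L depends on z' only, not on z or θ, so ∂L/∂z = 0 and
    ∂L/∂z' = z' / sqrt(169 + z'^2).
The Euler-Lagrange equation gives
    d/dθ( z' / sqrt(169 + z'^2) ) = 0,
so z' is constant. Integrating once:
    z(θ) = a θ + b,
a helix on the cylinder (a straight line when the cylinder is unrolled). The constants a, b are determined by the endpoint conditions.
With endpoint conditions z(0) = 1 and z(π/4) = 5: from z(0) = b we get b = 1, and a·π/4 + 1 = 5 gives a = 16/π, so
    z(θ) = (16/π) θ + 1.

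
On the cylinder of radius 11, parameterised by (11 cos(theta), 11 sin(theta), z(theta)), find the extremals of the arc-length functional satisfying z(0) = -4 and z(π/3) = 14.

Parameterise the cylinder of radius R = 11 as
    r(θ) = (11 cos θ, 11 sin θ, z(θ)).
The arc-length element is
    ds = sqrt(121 + (dz/dθ)^2) dθ,
so the Lagrangian is L = sqrt(121 + z'^2).
L depends on z' only, not on z or θ, so ∂L/∂z = 0 and
    ∂L/∂z' = z' / sqrt(121 + z'^2).
The Euler-Lagrange equation gives
    d/dθ( z' / sqrt(121 + z'^2) ) = 0,
so z' is constant. Integrating once:
    z(θ) = a θ + b,
a helix on the cylinder (a straight line when the cylinder is unrolled). The constants a, b are determined by the endpoint conditions.
With endpoint conditions z(0) = -4 and z(π/3) = 14: from z(0) = b we get b = -4, and a·π/3 + -4 = 14 gives a = 54/π, so
    z(θ) = (54/π) θ − 4.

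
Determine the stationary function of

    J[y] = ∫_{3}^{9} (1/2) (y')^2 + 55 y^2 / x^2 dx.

The Lagrangian is L = (1/2) (y')^2 + 55 y^2 / x^2.
Compute ∂L/∂y = 110y/x^2, ∂L/∂y' = y'.
The Euler-Lagrange equation d/dx(∂L/∂y') − ∂L/∂y = 0 reduces to
    y'' − 110/x^2 · y = 0  (x > 0).
Its general solution is
    y(x) = A x^11 + B x^(-10),
with A, B fixed by the endpoint conditions.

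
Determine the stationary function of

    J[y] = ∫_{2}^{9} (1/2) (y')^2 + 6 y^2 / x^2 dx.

The Lagrangian is L = (1/2) (y')^2 + 6 y^2 / x^2.
Compute ∂L/∂y = 12y/x^2, ∂L/∂y' = y'.
The Euler-Lagrange equation d/dx(∂L/∂y') − ∂L/∂y = 0 reduces to
    y'' − 12/x^2 · y = 0  (x > 0).
Its general solution is
    y(x) = A x^4 + B x^(-3),
with A, B fixed by the endpoint conditions.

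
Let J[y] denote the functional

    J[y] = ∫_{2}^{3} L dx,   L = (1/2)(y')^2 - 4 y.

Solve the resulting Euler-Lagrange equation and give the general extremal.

The Lagrangian is L = (1/2)(y')^2 - 4 y.
∂L/∂y = -4.
∂L/∂y' = y'.
The Euler-Lagrange equation d/dx(∂L/∂y') − ∂L/∂y = 0 becomes:
    y'' + 4 = 0
General solution: y(x) = -2 x^2 + A x + B, where A and B are arbitrary constants fixed by the endpoint conditions.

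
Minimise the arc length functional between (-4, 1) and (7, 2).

Arc-length functional: J[y] = ∫ sqrt(1 + (y')^2) dx.
Lagrangian L = sqrt(1 + (y')^2) has no explicit y dependence, so ∂L/∂y = 0 and the Euler-Lagrange equation gives
    d/dx( y' / sqrt(1 + (y')^2) ) = 0  ⇒  y' / sqrt(1 + (y')^2) = const.
Hence y' is constant, so y(x) is affine.
Fitting the endpoints (-4, 1) and (7, 2):
    slope m = (2 − 1) / (7 − (-4)) = 1/11,
    intercept c = 1 − m·(-4) = 15/11.
Extremal: y(x) = (1/11) x + 15/11.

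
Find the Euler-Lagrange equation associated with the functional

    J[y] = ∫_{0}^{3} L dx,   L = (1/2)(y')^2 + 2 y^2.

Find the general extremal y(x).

The Lagrangian is L = (1/2)(y')^2 + 2 y^2.
∂L/∂y = 4y.
∂L/∂y' = y'.
The Euler-Lagrange equation d/dx(∂L/∂y') − ∂L/∂y = 0 becomes:
    y'' - 4 y = 0
General solution: y(x) = A e^(2x) + B e^(-2x), where A and B are arbitrary constants fixed by the endpoint conditions.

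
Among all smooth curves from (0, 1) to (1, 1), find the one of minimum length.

Arc-length functional: J[y] = ∫ sqrt(1 + (y')^2) dx.
Lagrangian L = sqrt(1 + (y')^2) has no explicit y dependence, so ∂L/∂y = 0 and the Euler-Lagrange equation gives
    d/dx( y' / sqrt(1 + (y')^2) ) = 0  ⇒  y' / sqrt(1 + (y')^2) = const.
Hence y' is constant, so y(x) is affine.
Fitting the endpoints (0, 1) and (1, 1):
    slope m = (1 − 1) / (1 − 0) = 0,
    intercept c = 1 − m·0 = 1.
Extremal: y(x) = 1.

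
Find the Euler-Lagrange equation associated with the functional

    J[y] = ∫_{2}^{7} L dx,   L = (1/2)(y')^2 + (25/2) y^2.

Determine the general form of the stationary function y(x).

The Lagrangian is L = (1/2)(y')^2 + (25/2) y^2.
∂L/∂y = 25y.
∂L/∂y' = y'.
The Euler-Lagrange equation d/dx(∂L/∂y') − ∂L/∂y = 0 becomes:
    y'' - 25 y = 0
General solution: y(x) = A e^(5x) + B e^(-5x), where A and B are arbitrary constants fixed by the endpoint conditions.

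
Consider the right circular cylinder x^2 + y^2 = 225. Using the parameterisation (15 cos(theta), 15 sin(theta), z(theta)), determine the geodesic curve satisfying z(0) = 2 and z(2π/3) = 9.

Parameterise the cylinder of radius R = 15 as
    r(θ) = (15 cos θ, 15 sin θ, z(θ)).
The arc-length element is
    ds = sqrt(225 + (dz/dθ)^2) dθ,
so the Lagrangian is L = sqrt(225 + z'^2).
L depends on z' only, not on z or θ, so ∂L/∂z = 0 and
    ∂L/∂z' = z' / sqrt(225 + z'^2).
The Euler-Lagrange equation gives
    d/dθ( z' / sqrt(225 + z'^2) ) = 0,
so z' is constant. Integrating once:
    z(θ) = a θ + b,
a helix on the cylinder (a straight line when the cylinder is unrolled). The constants a, b are determined by the endpoint conditions.
With endpoint conditions z(0) = 2 and z(2π/3) = 9: from z(0) = b we get b = 2, and a·2π/3 + 2 = 9 gives a = 21/(2π), so
    z(θ) = (21/(2π)) θ + 2.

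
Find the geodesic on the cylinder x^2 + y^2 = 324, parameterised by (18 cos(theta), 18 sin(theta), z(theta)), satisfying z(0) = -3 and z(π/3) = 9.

Parameterise the cylinder of radius R = 18 as
    r(θ) = (18 cos θ, 18 sin θ, z(θ)).
The arc-length element is
    ds = sqrt(324 + (dz/dθ)^2) dθ,
so the Lagrangian is L = sqrt(324 + z'^2).
L depends on z' only, not on z or θ, so ∂L/∂z = 0 and
    ∂L/∂z' = z' / sqrt(324 + z'^2).
The Euler-Lagrange equation gives
    d/dθ( z' / sqrt(324 + z'^2) ) = 0,
so z' is constant. Integrating once:
    z(θ) = a θ + b,
a helix on the cylinder (a straight line when the cylinder is unrolled). The constants a, b are determined by the endpoint conditions.
With endpoint conditions z(0) = -3 and z(π/3) = 9: from z(0) = b we get b = -3, and a·π/3 + -3 = 9 gives a = 36/π, so
    z(θ) = (36/π) θ − 3.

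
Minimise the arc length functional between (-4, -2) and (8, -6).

Arc-length functional: J[y] = ∫ sqrt(1 + (y')^2) dx.
Lagrangian L = sqrt(1 + (y')^2) has no explicit y dependence, so ∂L/∂y = 0 and the Euler-Lagrange equation gives
    d/dx( y' / sqrt(1 + (y')^2) ) = 0  ⇒  y' / sqrt(1 + (y')^2) = const.
Hence y' is constant, so y(x) is affine.
Fitting the endpoints (-4, -2) and (8, -6):
    slope m = ((-6) − (-2)) / (8 − (-4)) = -1/3,
    intercept c = (-2) − m·(-4) = -10/3.
Extremal: y(x) = (-1/3) x - 10/3.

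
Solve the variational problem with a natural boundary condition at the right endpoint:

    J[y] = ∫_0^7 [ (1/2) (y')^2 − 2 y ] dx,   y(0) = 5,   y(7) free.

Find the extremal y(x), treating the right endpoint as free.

The Lagrangian L = (1/2) (y')^2 − 2 y gives
    ∂L/∂y = −2,   ∂L/∂y' = y'.
Euler-Lagrange: d/dx(y') − (−2) = 0, i.e. y'' + 2 = 0, so
    y(x) = −(2/2) x^2 + C1 x + C2.
Fixed left endpoint y(0) = 5 ⇒ C2 = 5.
The right endpoint x = 7 is free, so the natural (transversality) condition is ∂L/∂y' |_{x=7} = 0, i.e. y'(7) = 0.
Compute y'(x) = −2 x + C1, so y'(7) = −14 + C1 = 0 ⇒ C1 = 14.
Therefore the extremal is
    y(x) = −x^2 + 14 x + 5.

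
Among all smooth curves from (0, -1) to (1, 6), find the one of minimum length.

Arc-length functional: J[y] = ∫ sqrt(1 + (y')^2) dx.
Lagrangian L = sqrt(1 + (y')^2) has no explicit y dependence, so ∂L/∂y = 0 and the Euler-Lagrange equation gives
    d/dx( y' / sqrt(1 + (y')^2) ) = 0  ⇒  y' / sqrt(1 + (y')^2) = const.
Hence y' is constant, so y(x) is affine.
Fitting the endpoints (0, -1) and (1, 6):
    slope m = (6 − (-1)) / (1 − 0) = 7,
    intercept c = (-1) − m·0 = -1.
Extremal: y(x) = 7 x - 1.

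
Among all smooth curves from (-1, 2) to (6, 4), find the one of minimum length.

Arc-length functional: J[y] = ∫ sqrt(1 + (y')^2) dx.
Lagrangian L = sqrt(1 + (y')^2) has no explicit y dependence, so ∂L/∂y = 0 and the Euler-Lagrange equation gives
    d/dx( y' / sqrt(1 + (y')^2) ) = 0  ⇒  y' / sqrt(1 + (y')^2) = const.
Hence y' is constant, so y(x) is affine.
Fitting the endpoints (-1, 2) and (6, 4):
    slope m = (4 − 2) / (6 − (-1)) = 2/7,
    intercept c = 2 − m·(-1) = 16/7.
Extremal: y(x) = (2/7) x + 16/7.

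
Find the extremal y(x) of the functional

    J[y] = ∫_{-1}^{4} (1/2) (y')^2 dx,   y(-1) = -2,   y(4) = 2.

The Lagrangian is L = (1/2) (y')^2.
Compute ∂L/∂y = 0, ∂L/∂y' = y'.
The Euler-Lagrange equation d/dx(∂L/∂y') − ∂L/∂y = 0 reduces to
    y'' = 0.
Its general solution is
    y(x) = A x + B,
with A, B fixed by the endpoint conditions.
Applying the endpoint conditions y(-1) = -2 and y(4) = 2: solve A·-1 + B = -2 and A·4 + B = 2. Subtracting gives A(4 − -1) = 2 − -2, so A = 4/5, and B = -2 − A·-1 = -6/5. Therefore
    y(x) = (4/5) x - 6/5.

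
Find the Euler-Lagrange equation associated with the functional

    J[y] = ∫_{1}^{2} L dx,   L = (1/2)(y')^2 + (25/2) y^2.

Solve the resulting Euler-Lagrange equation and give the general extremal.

The Lagrangian is L = (1/2)(y')^2 + (25/2) y^2.
∂L/∂y = 25y.
∂L/∂y' = y'.
The Euler-Lagrange equation d/dx(∂L/∂y') − ∂L/∂y = 0 becomes:
    y'' - 25 y = 0
General solution: y(x) = A e^(5x) + B e^(-5x), where A and B are arbitrary constants fixed by the endpoint conditions.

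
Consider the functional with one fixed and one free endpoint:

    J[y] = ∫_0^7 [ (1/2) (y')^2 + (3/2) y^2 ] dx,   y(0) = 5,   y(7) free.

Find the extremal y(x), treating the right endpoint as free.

The Lagrangian L = (1/2) (y')^2 + (3/2) y^2 gives
    ∂L/∂y = 3 y,   ∂L/∂y' = y'.
Euler-Lagrange: y'' − 3 y = 0.
With k = sqrt(3), the general solution is
    y(x) = A cosh(sqrt(3) x) + B sinh(sqrt(3) x).
Fixed left endpoint y(0) = 5 ⇒ A = 5.
The right endpoint x = 7 is free, so the natural (transversality) condition is ∂L/∂y' |_{x=7} = 0, i.e. y'(7) = 0.
Compute y'(x) = A k sinh(k x) + B k cosh(k x), so
    y'(7) = A k sinh(k·7) + B k cosh(k·7) = 0
    ⇒ B = −A tanh(k·7) = − 5 tanh(sqrt(3)·7).
Therefore the extremal is
    y(x) = 5 cosh(sqrt(3) x) − 5 tanh(sqrt(3)·7) sinh(sqrt(3) x).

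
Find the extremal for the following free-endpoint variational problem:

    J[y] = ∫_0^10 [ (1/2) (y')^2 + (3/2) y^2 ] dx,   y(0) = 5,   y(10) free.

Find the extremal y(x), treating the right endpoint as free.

The Lagrangian L = (1/2) (y')^2 + (3/2) y^2 gives
    ∂L/∂y = 3 y,   ∂L/∂y' = y'.
Euler-Lagrange: y'' − 3 y = 0.
With k = sqrt(3), the general solution is
    y(x) = A cosh(sqrt(3) x) + B sinh(sqrt(3) x).
Fixed left endpoint y(0) = 5 ⇒ A = 5.
The right endpoint x = 10 is free, so the natural (transversality) condition is ∂L/∂y' |_{x=10} = 0, i.e. y'(10) = 0.
Compute y'(x) = A k sinh(k x) + B k cosh(k x), so
    y'(10) = A k sinh(k·10) + B k cosh(k·10) = 0
    ⇒ B = −A tanh(k·10) = − 5 tanh(sqrt(3)·10).
Therefore the extremal is
    y(x) = 5 cosh(sqrt(3) x) − 5 tanh(sqrt(3)·10) sinh(sqrt(3) x).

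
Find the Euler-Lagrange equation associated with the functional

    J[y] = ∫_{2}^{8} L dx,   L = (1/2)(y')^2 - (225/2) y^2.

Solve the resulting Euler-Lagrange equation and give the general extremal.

The Lagrangian is L = (1/2)(y')^2 - (225/2) y^2.
∂L/∂y = -225y.
∂L/∂y' = y'.
The Euler-Lagrange equation d/dx(∂L/∂y') − ∂L/∂y = 0 becomes:
    y'' + 225 y = 0
General solution: y(x) = A sin(15x) + B cos(15x), where A and B are arbitrary constants fixed by the endpoint conditions.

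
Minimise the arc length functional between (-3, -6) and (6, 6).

Arc-length functional: J[y] = ∫ sqrt(1 + (y')^2) dx.
Lagrangian L = sqrt(1 + (y')^2) has no explicit y dependence, so ∂L/∂y = 0 and the Euler-Lagrange equation gives
    d/dx( y' / sqrt(1 + (y')^2) ) = 0  ⇒  y' / sqrt(1 + (y')^2) = const.
Hence y' is constant, so y(x) is affine.
Fitting the endpoints (-3, -6) and (6, 6):
    slope m = (6 − (-6)) / (6 − (-3)) = 4/3,
    intercept c = (-6) − m·(-3) = -2.
Extremal: y(x) = (4/3) x - 2.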